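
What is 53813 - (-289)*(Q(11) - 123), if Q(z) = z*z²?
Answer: 402925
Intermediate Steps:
Q(z) = z³
53813 - (-289)*(Q(11) - 123) = 53813 - (-289)*(11³ - 123) = 53813 - (-289)*(1331 - 123) = 53813 - (-289)*1208 = 53813 - 1*(-349112) = 53813 + 349112 = 402925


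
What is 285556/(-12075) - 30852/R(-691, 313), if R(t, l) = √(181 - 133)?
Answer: -285556/12075 - 2571*√3 ≈ -4476.8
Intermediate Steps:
R(t, l) = 4*√3 (R(t, l) = √48 = 4*√3)
285556/(-12075) - 30852/R(-691, 313) = 285556/(-12075) - 30852*√3/12 = 285556*(-1/12075) - 2571*√3 = -285556/12075 - 2571*√3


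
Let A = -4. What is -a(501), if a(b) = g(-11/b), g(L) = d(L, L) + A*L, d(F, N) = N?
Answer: -11/167 ≈ -0.065868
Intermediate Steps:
g(L) = -3*L (g(L) = L - 4*L = -3*L)
a(b) = 33/b (a(b) = -(-33)/b = 33/b)
-a(501) = -33/501 = -1*11/167 = -11/167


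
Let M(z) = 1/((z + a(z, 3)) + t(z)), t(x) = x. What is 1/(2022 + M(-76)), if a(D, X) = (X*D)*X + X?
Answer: 833/1684325 ≈ 0.00049456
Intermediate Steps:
a(D, X) = X + D*X² (a(D, X) = (D*X)*X + X = D*X² + X = X + D*X²)
M(z) = 1/(3 + 11*z) (M(z) = 1/((z + 3*(1 + z*3)) + z) = 1/((z + 3*(1 + 3*z)) + z) = 1/((z + (3 + 9*z)) + z) = 1/((3 + 10*z) + z) = 1/(3 + 11*z))
1/(2022 + M(-76)) = 1/(2022 + 1/(3 + 11*(-76))) = 1/(2022 + 1/(3 - 836)) = 1/(2022 + 1/(-833)) = 1/(2022 - 1/833) = 1/(1684325/833) = 833/1684325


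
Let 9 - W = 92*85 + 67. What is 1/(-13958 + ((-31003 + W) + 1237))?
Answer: -1/51602 ≈ -1.9379e-5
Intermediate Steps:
W = -7878 (W = 9 - (92*85 + 67) = 9 - (7820 + 67) = 9 - 1*7887 = 9 - 7887 = -7878)
1/(-13958 + ((-31003 + W) + 1237)) = 1/(-13958 + ((-31003 - 7878) + 1237)) = 1/(-13958 + (-38881 + 1237)) = 1/(-13958 - 37644) = 1/(-51602) = -1/51602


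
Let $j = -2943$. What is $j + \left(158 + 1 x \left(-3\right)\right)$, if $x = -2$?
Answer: $-2779$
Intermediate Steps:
$j + \left(158 + 1 x \left(-3\right)\right) = -2943 + \left(158 + 1 \left(-2\right) \left(-3\right)\right) = -2943 + \left(158 - -6\right) = -2943 + \left(158 + 6\right) = -2943 + 164 = -2779$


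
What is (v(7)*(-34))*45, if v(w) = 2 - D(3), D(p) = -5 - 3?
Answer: -15300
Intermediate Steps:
D(p) = -8
v(w) = 10 (v(w) = 2 - 1*(-8) = 2 + 8 = 10)
(v(7)*(-34))*45 = (10*(-34))*45 = -340*45 = -15300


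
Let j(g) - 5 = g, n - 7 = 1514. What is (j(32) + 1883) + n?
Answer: 3441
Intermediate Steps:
n = 1521 (n = 7 + 1514 = 1521)
j(g) = 5 + g
(j(32) + 1883) + n = ((5 + 32) + 1883) + 1521 = (37 + 1883) + 1521 = 1920 + 1521 = 3441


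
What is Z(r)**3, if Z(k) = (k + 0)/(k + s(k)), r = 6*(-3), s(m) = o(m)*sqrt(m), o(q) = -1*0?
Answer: 1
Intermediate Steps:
o(q) = 0
s(m) = 0 (s(m) = 0*sqrt(m) = 0)
r = -18
Z(k) = 1 (Z(k) = (k + 0)/(k + 0) = k/k = 1)
Z(r)**3 = 1**3 = 1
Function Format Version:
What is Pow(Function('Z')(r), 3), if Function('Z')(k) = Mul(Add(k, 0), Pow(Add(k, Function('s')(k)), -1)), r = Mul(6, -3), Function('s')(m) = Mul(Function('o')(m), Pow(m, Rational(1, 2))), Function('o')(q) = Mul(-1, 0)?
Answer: 1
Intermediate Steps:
Function('o')(q) = 0
Function('s')(m) = 0 (Function('s')(m) = Mul(0, Pow(m, Rational(1, 2))) = 0)
r = -18
Function('Z')(k) = 1 (Function('Z')(k) = Mul(Add(k, 0), Pow(Add(k, 0), -1)) = Mul(k, Pow(k, -1)) = 1)
Pow(Function('Z')(r), 3) = Pow(1, 3) = 1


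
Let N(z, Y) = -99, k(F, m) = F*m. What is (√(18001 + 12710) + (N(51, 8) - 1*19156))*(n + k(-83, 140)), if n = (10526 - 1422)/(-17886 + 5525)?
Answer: 2765863756620/12361 - 143643924*√30711/12361 ≈ 2.2172e+8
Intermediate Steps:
n = -9104/12361 (n = 9104/(-12361) = 9104*(-1/12361) = -9104/12361 ≈ -0.73651)
(√(18001 + 12710) + (N(51, 8) - 1*19156))*(n + k(-83, 140)) = (√(18001 + 12710) + (-99 - 1*19156))*(-9104/12361 - 83*140) = (√30711 + (-99 - 19156))*(-9104/12361 - 11620) = (√30711 - 19255)*(-143643924/12361) = (-19255 + √30711)*(-143643924/12361) = 2765863756620/12361 - 143643924*√30711/12361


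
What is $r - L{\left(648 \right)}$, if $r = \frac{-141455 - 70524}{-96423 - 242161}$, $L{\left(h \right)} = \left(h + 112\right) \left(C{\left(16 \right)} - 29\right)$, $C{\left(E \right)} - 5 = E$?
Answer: $\frac{2058802699}{338584} \approx 6080.6$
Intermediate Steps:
$C{\left(E \right)} = 5 + E$
$L{\left(h \right)} = -896 - 8 h$ ($L{\left(h \right)} = \left(h + 112\right) \left(\left(5 + 16\right) - 29\right) = \left(112 + h\right) \left(21 - 29\right) = \left(112 + h\right) \left(-8\right) = -896 - 8 h$)
$r = \frac{211979}{338584}$ ($r = \frac{-141455 - 70524}{-338584} = \left(-211979\right) \left(- \frac{1}{338584}\right) = \frac{211979}{338584} \approx 0.62607$)
$r - L{\left(648 \right)} = \frac{211979}{338584} - \left(-896 - 5184\right) = \frac{211979}{338584} - -6080 = \frac{211979}{338584} + 6080 = \frac{2058802699}{338584}$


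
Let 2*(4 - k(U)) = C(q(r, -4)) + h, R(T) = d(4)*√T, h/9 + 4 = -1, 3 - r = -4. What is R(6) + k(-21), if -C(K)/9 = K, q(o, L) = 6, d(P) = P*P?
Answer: 107/2 + 16*√6 ≈ 92.692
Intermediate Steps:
d(P) = P²
r = 7 (r = 3 - 1*(-4) = 3 + 4 = 7)
C(K) = -9*K
h = -45 (h = -36 + 9*(-1) = -36 - 9 = -45)
R(T) = 16*√T (R(T) = 4²*√T = 16*√T)
k(U) = 107/2 (k(U) = 4 - (-9*6 - 45)/2 = 4 - (-54 - 45)/2 = 4 - ½*(-99) = 4 + 99/2 = 107/2)
R(6) + k(-21) = 16*√6 + 107/2 = 107/2 + 16*√6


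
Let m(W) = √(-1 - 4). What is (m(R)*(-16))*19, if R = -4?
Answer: -304*I*√5 ≈ -679.76*I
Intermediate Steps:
m(W) = I*√5 (m(W) = √(-5) = I*√5)
(m(R)*(-16))*19 = ((I*√5)*(-16))*19 = -16*I*√5*19 = -304*I*√5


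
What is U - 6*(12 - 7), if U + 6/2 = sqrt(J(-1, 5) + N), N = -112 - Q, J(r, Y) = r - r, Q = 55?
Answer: -33 + I*sqrt(167) ≈ -33.0 + 12.923*I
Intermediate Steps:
J(r, Y) = 0
N = -167 (N = -112 - 1*55 = -112 - 55 = -167)
U = -3 + I*sqrt(167) (U = -3 + sqrt(0 - 167) = -3 + sqrt(-167) = -3 + I*sqrt(167) ≈ -3.0 + 12.923*I)
U - 6*(12 - 7) = (-3 + I*sqrt(167)) - 6*(12 - 7) = (-3 + I*sqrt(167)) - 6*5 = (-3 + I*sqrt(167)) - 1*30 = (-3 + I*sqrt(167)) - 30 = -33 + I*sqrt(167)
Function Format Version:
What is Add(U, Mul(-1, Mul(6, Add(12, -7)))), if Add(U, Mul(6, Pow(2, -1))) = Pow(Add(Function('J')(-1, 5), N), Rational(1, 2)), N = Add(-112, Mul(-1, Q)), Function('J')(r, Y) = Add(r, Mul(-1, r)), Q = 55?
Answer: Add(-33, Mul(I, Pow(167, Rational(1, 2)))) ≈ Add(-33.000, Mul(12.923, I))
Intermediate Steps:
Function('J')(r, Y) = 0
N = -167 (N = Add(-112, Mul(-1, 55)) = Add(-112, -55) = -167)
U = Add(-3, Mul(I, Pow(167, Rational(1, 2)))) (U = Add(-3, Pow(Add(0, -167), Rational(1, 2))) = Add(-3, Pow(-167, Rational(1, 2))) = Add(-3, Mul(I, Pow(167, Rational(1, 2)))) ≈ Add(-3.0000, Mul(12.923, I)))
Add(U, Mul(-1, Mul(6, Add(12, -7)))) = Add(Add(-3, Mul(I, Pow(167, Rational(1, 2)))), Mul(-1, Mul(6, Add(12, -7)))) = Add(Add(-3, Mul(I, Pow(167, Rational(1, 2)))), Mul(-1, Mul(6, 5))) = Add(Add(-3, Mul(I, Pow(167, Rational(1, 2)))), Mul(-1, 30)) = Add(Add(-3, Mul(I, Pow(167, Rational(1, 2)))), -30) = Add(-33, Mul(I, Pow(167, Rational(1, 2))))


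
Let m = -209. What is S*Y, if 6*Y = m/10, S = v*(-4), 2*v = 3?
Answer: 209/10 ≈ 20.900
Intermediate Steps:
v = 3/2 (v = (½)*3 = 3/2 ≈ 1.5000)
S = -6 (S = (3/2)*(-4) = -6)
Y = -209/60 (Y = (-209/10)/6 = (-209*⅒)/6 = (⅙)*(-209/10) = -209/60 ≈ -3.4833)
S*Y = -6*(-209/60) = 209/10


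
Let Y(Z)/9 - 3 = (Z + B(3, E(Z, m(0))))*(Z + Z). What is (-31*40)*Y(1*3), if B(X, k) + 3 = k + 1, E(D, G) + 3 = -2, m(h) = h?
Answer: 234360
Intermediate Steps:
E(D, G) = -5 (E(D, G) = -3 - 2 = -5)
B(X, k) = -2 + k (B(X, k) = -3 + (k + 1) = -3 + (1 + k) = -2 + k)
Y(Z) = 27 + 18*Z*(-7 + Z) (Y(Z) = 27 + 9*((Z + (-2 - 5))*(Z + Z)) = 27 + 9*((Z - 7)*(2*Z)) = 27 + 9*((-7 + Z)*(2*Z)) = 27 + 9*(2*Z*(-7 + Z)) = 27 + 18*Z*(-7 + Z))
(-31*40)*Y(1*3) = (-31*40)*(27 - 126*3 + 18*(1*3)**2) = -1240*(27 - 126*3 + 18*3**2) = -1240*(27 - 378 + 18*9) = -1240*(27 - 378 + 162) = -1240*(-189) = 234360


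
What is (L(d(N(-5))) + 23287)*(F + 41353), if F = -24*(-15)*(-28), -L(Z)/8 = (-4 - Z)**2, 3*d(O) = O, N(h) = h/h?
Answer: 6512008063/9 ≈ 7.2356e+8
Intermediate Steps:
N(h) = 1
d(O) = O/3
L(Z) = -8*(-4 - Z)**2
F = -10080 (F = 360*(-28) = -10080)
(L(d(N(-5))) + 23287)*(F + 41353) = (-8*(4 + (1/3)*1)**2 + 23287)*(-10080 + 41353) = (-8*(4 + 1/3)**2 + 23287)*31273 = (-8*(13/3)**2 + 23287)*31273 = (-8*169/9 + 23287)*31273 = (-1352/9 + 23287)*31273 = (208231/9)*31273 = 6512008063/9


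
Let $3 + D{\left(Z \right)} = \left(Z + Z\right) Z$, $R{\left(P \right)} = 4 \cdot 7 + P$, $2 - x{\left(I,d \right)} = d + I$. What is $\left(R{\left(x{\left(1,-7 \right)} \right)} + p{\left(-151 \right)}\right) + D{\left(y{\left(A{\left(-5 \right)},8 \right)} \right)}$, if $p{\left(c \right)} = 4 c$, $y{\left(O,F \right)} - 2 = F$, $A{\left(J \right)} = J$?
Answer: $-371$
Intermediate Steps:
$y{\left(O,F \right)} = 2 + F$
$x{\left(I,d \right)} = 2 - I - d$ ($x{\left(I,d \right)} = 2 - \left(d + I\right) = 2 - \left(I + d\right) = 2 - I - d$)
$R{\left(P \right)} = 28 + P$
$D{\left(Z \right)} = -3 + 2 Z^{2}$ ($D{\left(Z \right)} = -3 + \left(Z + Z\right) Z = -3 + 2 Z Z = -3 + 2 Z^{2}$)
$\left(R{\left(x{\left(1,-7 \right)} \right)} + p{\left(-151 \right)}\right) + D{\left(y{\left(A{\left(-5 \right)},8 \right)} \right)} = \left(\left(28 - -8\right) + 4 \left(-151\right)\right) - \left(3 - 2 \left(2 + 8\right)^{2}\right) = \left(\left(28 + \left(2 - 1 + 7\right)\right) - 604\right) - \left(3 - 2 \cdot 10^{2}\right) = \left(\left(28 + 8\right) - 604\right) + \left(-3 + 2 \cdot 100\right) = \left(36 - 604\right) + \left(-3 + 200\right) = -568 + 197 = -371$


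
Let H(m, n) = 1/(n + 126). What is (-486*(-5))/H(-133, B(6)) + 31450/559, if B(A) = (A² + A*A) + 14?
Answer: 288005890/559 ≈ 5.1522e+5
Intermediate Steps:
B(A) = 14 + 2*A² (B(A) = (A² + A²) + 14 = 2*A² + 14 = 14 + 2*A²)
H(m, n) = 1/(126 + n)
(-486*(-5))/H(-133, B(6)) + 31450/559 = (-486*(-5))/(1/(126 + (14 + 2*6²))) + 31450/559 = (-54*(-45))/(1/(126 + (14 + 2*36))) + 31450*(1/559) = 2430/(1/(126 + (14 + 72))) + 31450/559 = 2430/(1/(126 + 86)) + 31450/559 = 2430/(1/212) + 31450/559 = 2430*212 + 31450/559 = 515160 + 31450/559 = 288005890/559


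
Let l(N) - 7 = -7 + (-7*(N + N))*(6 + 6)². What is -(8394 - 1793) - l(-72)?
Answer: -151753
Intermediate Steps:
l(N) = -2016*N (l(N) = 7 + (-7 + (-7*(N + N))*(6 + 6)²) = 7 + (-7 - 14*N*12²) = 7 + (-7 - 14*N*144) = 7 + (-7 - 2016*N) = -2016*N)
-(8394 - 1793) - l(-72) = -(8394 - 1793) - (-2016)*(-72) = -1*6601 - 1*145152 = -6601 - 145152 = -151753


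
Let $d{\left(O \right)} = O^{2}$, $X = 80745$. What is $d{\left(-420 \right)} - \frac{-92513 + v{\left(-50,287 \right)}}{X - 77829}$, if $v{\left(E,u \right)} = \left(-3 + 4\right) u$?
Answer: $\frac{85745771}{486} \approx 1.7643 \cdot 10^{5}$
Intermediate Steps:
$v{\left(E,u \right)} = u$ ($v{\left(E,u \right)} = 1 u = u$)
$d{\left(-420 \right)} - \frac{-92513 + v{\left(-50,287 \right)}}{X - 77829} = \left(-420\right)^{2} - \frac{-92513 + 287}{80745 - 77829} = 176400 - - \frac{92226}{2916} = 176400 - \left(-92226\right) \frac{1}{2916} = 176400 - - \frac{15371}{486} = 176400 + \frac{15371}{486} = \frac{85745771}{486}$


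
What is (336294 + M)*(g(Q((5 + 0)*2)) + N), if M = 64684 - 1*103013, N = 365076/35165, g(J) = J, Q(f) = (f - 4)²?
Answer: 97197136488/7033 ≈ 1.3820e+7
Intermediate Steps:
Q(f) = (-4 + f)²
N = 365076/35165 (N = 365076*(1/35165) = 365076/35165 ≈ 10.382)
M = -38329 (M = 64684 - 103013 = -38329)
(336294 + M)*(g(Q((5 + 0)*2)) + N) = (336294 - 38329)*((-4 + (5 + 0)*2)² + 365076/35165) = 297965*((-4 + 5*2)² + 365076/35165) = 297965*((-4 + 10)² + 365076/35165) = 297965*(6² + 365076/35165) = 297965*(36 + 365076/35165) = 297965*(1631016/35165) = 97197136488/7033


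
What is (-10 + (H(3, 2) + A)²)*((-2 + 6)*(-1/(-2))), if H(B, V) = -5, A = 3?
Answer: -12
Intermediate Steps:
(-10 + (H(3, 2) + A)²)*((-2 + 6)*(-1/(-2))) = (-10 + (-5 + 3)²)*((-2 + 6)*(-1/(-2))) = (-10 + (-2)²)*(4*(-1*(-½))) = (-10 + 4)*(4*(½)) = -6*2 = -12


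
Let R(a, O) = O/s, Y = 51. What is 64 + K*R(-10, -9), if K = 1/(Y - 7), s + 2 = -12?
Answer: 39433/616 ≈ 64.015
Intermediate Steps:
s = -14 (s = -2 - 12 = -14)
R(a, O) = -O/14 (R(a, O) = O/(-14) = O*(-1/14) = -O/14)
K = 1/44 (K = 1/(51 - 7) = 1/44 ≈ 0.022727)
64 + K*R(-10, -9) = 64 + (-1/14*(-9))/44 = 64 + (1/44)*(9/14) = 64 + 9/616 = 39433/616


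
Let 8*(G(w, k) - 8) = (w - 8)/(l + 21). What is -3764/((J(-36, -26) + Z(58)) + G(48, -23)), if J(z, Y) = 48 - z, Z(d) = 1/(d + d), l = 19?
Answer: -873248/21375 ≈ -40.854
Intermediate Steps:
Z(d) = 1/(2*d)
G(w, k) = 319/40 + w/320 (G(w, k) = 8 + ((w - 8)/(19 + 21))/8 = 8 + ((-8 + w)/40)/8 = 8 + ((-8 + w)*(1/40))/8 = 8 + (-⅕ + w/40)/8 = 8 + (-1/40 + w/320) = 319/40 + w/320)
-3764/((J(-36, -26) + Z(58)) + G(48, -23)) = -3764/(((48 - 1*(-36)) + (½)/58) + (319/40 + (1/320)*48)) = -3764/(((48 + 36) + (½)*(1/58)) + (319/40 + 3/20)) = -3764/((84 + 1/116) + 65/8) = -3764/(9745/116 + 65/8) = -3764/21375/232 = -3764*232/21375 = -873248/21375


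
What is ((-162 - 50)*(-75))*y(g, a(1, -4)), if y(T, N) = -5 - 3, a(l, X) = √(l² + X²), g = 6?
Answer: -127200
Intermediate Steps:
a(l, X) = √(X² + l²)
y(T, N) = -8
((-162 - 50)*(-75))*y(g, a(1, -4)) = ((-162 - 50)*(-75))*(-8) = -212*(-75)*(-8) = 15900*(-8) = -127200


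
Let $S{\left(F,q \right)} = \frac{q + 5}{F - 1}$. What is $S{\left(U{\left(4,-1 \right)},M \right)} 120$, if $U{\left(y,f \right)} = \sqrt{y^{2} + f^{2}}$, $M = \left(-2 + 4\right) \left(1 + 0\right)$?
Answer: $\frac{105}{2} + \frac{105 \sqrt{17}}{2} \approx 268.96$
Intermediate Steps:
$M = 2$ ($M = 2 \cdot 1 = 2$)
$U{\left(y,f \right)} = \sqrt{f^{2} + y^{2}}$
$S{\left(F,q \right)} = \frac{5 + q}{-1 + F}$
$S{\left(U{\left(4,-1 \right)},M \right)} 120 = \frac{5 + 2}{-1 + \sqrt{\left(-1\right)^{2} + 4^{2}}} \cdot 120 = \frac{1}{-1 + \sqrt{1 + 16}} \cdot 7 \cdot 120 = \frac{1}{-1 + \sqrt{17}} \cdot 7 \cdot 120 = \frac{7}{-1 + \sqrt{17}} \cdot 120 = \frac{840}{-1 + \sqrt{17}}$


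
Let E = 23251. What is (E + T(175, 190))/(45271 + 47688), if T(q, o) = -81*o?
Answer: 7861/92959 ≈ 0.084564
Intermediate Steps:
(E + T(175, 190))/(45271 + 47688) = (23251 - 81*190)/(45271 + 47688) = (23251 - 15390)/92959 = 7861*(1/92959) = 7861/92959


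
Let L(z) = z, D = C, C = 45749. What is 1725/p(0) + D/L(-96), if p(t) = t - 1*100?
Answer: -47405/96 ≈ -493.80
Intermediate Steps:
p(t) = -100 + t (p(t) = t - 100 = -100 + t)
D = 45749
1725/p(0) + D/L(-96) = 1725/(-100 + 0) + 45749/(-96) = 1725/(-100) + 45749*(-1/96) = 1725*(-1/100) - 45749/96 = -69/4 - 45749/96 = -47405/96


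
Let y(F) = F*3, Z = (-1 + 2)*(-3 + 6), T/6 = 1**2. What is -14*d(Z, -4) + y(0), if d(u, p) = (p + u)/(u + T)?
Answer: 14/9 ≈ 1.5556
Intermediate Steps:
T = 6 (T = 6*1**2 = 6*1 = 6)
Z = 3 (Z = 1*3 = 3)
y(F) = 3*F
d(u, p) = (p + u)/(6 + u) (d(u, p) = (p + u)/(u + 6) = (p + u)/(6 + u))
-14*d(Z, -4) + y(0) = -14*(-4 + 3)/(6 + 3) + 3*0 = -14*(-1)/9 + 0 = -14*(-1/9) + 0 = 14/9 + 0 = 14/9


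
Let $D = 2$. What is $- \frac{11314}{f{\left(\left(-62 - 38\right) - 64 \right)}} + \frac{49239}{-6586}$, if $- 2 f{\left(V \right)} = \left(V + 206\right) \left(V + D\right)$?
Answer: $- \frac{121012541}{11202786} \approx -10.802$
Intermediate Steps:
$f{\left(V \right)} = - \frac{\left(2 + V\right) \left(206 + V\right)}{2}$ ($f{\left(V \right)} = - \frac{\left(V + 206\right) \left(V + 2\right)}{2} = - \frac{\left(206 + V\right) \left(2 + V\right)}{2} = - \frac{\left(2 + V\right) \left(206 + V\right)}{2}$)
$- \frac{11314}{f{\left(\left(-62 - 38\right) - 64 \right)}} + \frac{49239}{-6586} = - \frac{11314}{-206 - 104 \left(\left(-62 - 38\right) - 64\right) - \frac{\left(\left(-62 - 38\right) - 64\right)^{2}}{2}} + \frac{49239}{-6586} = - \frac{11314}{-206 - 104 \left(-100 - 64\right) - \frac{\left(-100 - 64\right)^{2}}{2}} + 49239 \left(- \frac{1}{6586}\right) = - \frac{11314}{-206 - -17056 - \frac{\left(-164\right)^{2}}{2}} - \frac{49239}{6586} = - \frac{11314}{-206 + 17056 - 13448} - \frac{49239}{6586} = - \frac{11314}{3402} - \frac{49239}{6586} = \left(-11314\right) \frac{1}{3402} - \frac{49239}{6586} = - \frac{5657}{1701} - \frac{49239}{6586} = - \frac{121012541}{11202786}$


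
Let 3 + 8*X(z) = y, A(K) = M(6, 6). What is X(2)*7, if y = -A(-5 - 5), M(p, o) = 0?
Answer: -21/8 ≈ -2.6250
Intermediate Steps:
A(K) = 0
y = 0 (y = -1*0 = 0)
X(z) = -3/8 (X(z) = -3/8 + (⅛)*0 = -3/8 + 0 = -3/8)
X(2)*7 = -3/8*7 = -21/8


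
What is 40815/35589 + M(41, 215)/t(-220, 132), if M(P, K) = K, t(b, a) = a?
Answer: 4346405/1565916 ≈ 2.7756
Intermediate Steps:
40815/35589 + M(41, 215)/t(-220, 132) = 40815/35589 + 215/132 = 40815*(1/35589) + 215*(1/132) = 13605/11863 + 215/132 = 4346405/1565916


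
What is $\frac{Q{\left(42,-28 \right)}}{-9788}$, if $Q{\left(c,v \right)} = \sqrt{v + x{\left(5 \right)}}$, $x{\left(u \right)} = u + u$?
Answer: $- \frac{3 i \sqrt{2}}{9788} \approx - 0.00043345 i$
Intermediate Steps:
$x{\left(u \right)} = 2 u$
$Q{\left(c,v \right)} = \sqrt{10 + v}$ ($Q{\left(c,v \right)} = \sqrt{v + 2 \cdot 5} = \sqrt{v + 10} = \sqrt{10 + v}$)
$\frac{Q{\left(42,-28 \right)}}{-9788} = \frac{\sqrt{10 - 28}}{-9788} = \sqrt{-18} \left(- \frac{1}{9788}\right) = 3 i \sqrt{2} \left(- \frac{1}{9788}\right) = - \frac{3 i \sqrt{2}}{9788}$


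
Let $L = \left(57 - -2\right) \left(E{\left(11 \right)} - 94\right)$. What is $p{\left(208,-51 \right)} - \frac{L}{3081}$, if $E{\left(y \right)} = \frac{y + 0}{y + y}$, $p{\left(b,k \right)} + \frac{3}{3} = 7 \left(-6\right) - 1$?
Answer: $- \frac{260095}{6162} \approx -42.21$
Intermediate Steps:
$p{\left(b,k \right)} = -44$ ($p{\left(b,k \right)} = -1 + \left(7 \left(-6\right) - 1\right) = -1 - 43 = -44$)
$E{\left(y \right)} = \frac{1}{2}$ ($E{\left(y \right)} = \frac{y}{2 y} = y \frac{1}{2 y} = \frac{1}{2}$)
$L = - \frac{11033}{2}$ ($L = \left(57 - -2\right) \left(\frac{1}{2} - 94\right) = \left(57 + 2\right) \left(- \frac{187}{2}\right) = 59 \left(- \frac{187}{2}\right) = - \frac{11033}{2} \approx -5516.5$)
$p{\left(208,-51 \right)} - \frac{L}{3081} = -44 - - \frac{11033}{2 \cdot 3081} = -44 - \left(- \frac{11033}{2}\right) \frac{1}{3081} = -44 - - \frac{11033}{6162} = -44 + \frac{11033}{6162} = - \frac{260095}{6162}$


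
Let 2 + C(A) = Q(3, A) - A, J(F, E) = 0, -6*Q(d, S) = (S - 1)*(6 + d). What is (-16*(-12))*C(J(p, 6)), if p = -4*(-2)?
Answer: -96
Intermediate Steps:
Q(d, S) = -(-1 + S)*(6 + d)/6 (Q(d, S) = -(S - 1)*(6 + d)/6 = -(-1 + S)*(6 + d)/6)
p = 8
C(A) = -½ - 5*A/2 (C(A) = -2 + ((1 - A + (⅙)*3 - ⅙*A*3) - A) = -2 + ((1 - A + ½ - A/2) - A) = -2 + ((3/2 - 3*A/2) - A) = -2 + (3/2 - 5*A/2) = -½ - 5*A/2)
(-16*(-12))*C(J(p, 6)) = (-16*(-12))*(-½ - 5/2*0) = 192*(-½ + 0) = 192*(-½) = -96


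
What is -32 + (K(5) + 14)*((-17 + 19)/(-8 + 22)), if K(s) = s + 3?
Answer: -202/7 ≈ -28.857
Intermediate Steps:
K(s) = 3 + s
-32 + (K(5) + 14)*((-17 + 19)/(-8 + 22)) = -32 + ((3 + 5) + 14)*((-17 + 19)/(-8 + 22)) = -32 + (8 + 14)*(2/14) = -32 + 22*(2*(1/14)) = -32 + 22*(⅐) = -32 + 22/7 = -202/7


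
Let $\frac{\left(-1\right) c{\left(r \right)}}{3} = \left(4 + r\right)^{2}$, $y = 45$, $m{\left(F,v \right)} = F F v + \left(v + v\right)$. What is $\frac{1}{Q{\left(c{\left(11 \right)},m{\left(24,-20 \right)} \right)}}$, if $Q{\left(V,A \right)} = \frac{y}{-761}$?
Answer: $- \frac{761}{45} \approx -16.911$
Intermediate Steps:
$m{\left(F,v \right)} = 2 v + v F^{2}$ ($m{\left(F,v \right)} = F^{2} v + 2 v = v F^{2} + 2 v = 2 v + v F^{2}$)
$c{\left(r \right)} = - 3 \left(4 + r\right)^{2}$
$Q{\left(V,A \right)} = - \frac{45}{761}$ ($Q{\left(V,A \right)} = \frac{45}{-761} = 45 \left(- \frac{1}{761}\right) = - \frac{45}{761}$)
$\frac{1}{Q{\left(c{\left(11 \right)},m{\left(24,-20 \right)} \right)}} = \frac{1}{- \frac{45}{761}} = - \frac{761}{45}$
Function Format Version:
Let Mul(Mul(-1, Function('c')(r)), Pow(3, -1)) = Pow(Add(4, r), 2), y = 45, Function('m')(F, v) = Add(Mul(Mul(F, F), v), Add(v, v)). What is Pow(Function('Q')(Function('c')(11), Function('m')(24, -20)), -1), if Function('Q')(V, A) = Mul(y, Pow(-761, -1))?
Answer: Rational(-761, 45) ≈ -16.911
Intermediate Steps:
Function('m')(F, v) = Add(Mul(2, v), Mul(v, Pow(F, 2))) (Function('m')(F, v) = Add(Mul(Pow(F, 2), v), Mul(2, v)) = Add(Mul(v, Pow(F, 2)), Mul(2, v)) = Add(Mul(2, v), Mul(v, Pow(F, 2))))
Function('c')(r) = Mul(-3, Pow(Add(4, r), 2))
Function('Q')(V, A) = Rational(-45, 761) (Function('Q')(V, A) = Mul(45, Pow(-761, -1)) = Mul(45, Rational(-1, 761)) = Rational(-45, 761))
Pow(Function('Q')(Function('c')(11), Function('m')(24, -20)), -1) = Pow(Rational(-45, 761), -1) = Rational(-761, 45)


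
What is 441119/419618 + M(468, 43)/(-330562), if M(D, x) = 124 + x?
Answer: 36436775668/34677441329 ≈ 1.0507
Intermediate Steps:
441119/419618 + M(468, 43)/(-330562) = 441119/419618 + (124 + 43)/(-330562) = 441119*(1/419618) + 167*(-1/330562) = 441119/419618 - 167/330562 = 36436775668/34677441329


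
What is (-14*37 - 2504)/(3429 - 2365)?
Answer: -1511/532 ≈ -2.8402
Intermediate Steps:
(-14*37 - 2504)/(3429 - 2365) = (-518 - 2504)/1064 = -3022*1/1064 = -1511/532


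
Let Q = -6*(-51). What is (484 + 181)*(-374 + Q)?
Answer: -45220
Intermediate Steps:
Q = 306
(484 + 181)*(-374 + Q) = (484 + 181)*(-374 + 306) = 665*(-68) = -45220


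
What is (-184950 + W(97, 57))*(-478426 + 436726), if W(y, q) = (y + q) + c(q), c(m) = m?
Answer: 7703616300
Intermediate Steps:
W(y, q) = y + 2*q (W(y, q) = (y + q) + q = (q + y) + q = y + 2*q)
(-184950 + W(97, 57))*(-478426 + 436726) = (-184950 + (97 + 2*57))*(-478426 + 436726) = (-184950 + (97 + 114))*(-41700) = (-184950 + 211)*(-41700) = -184739*(-41700) = 7703616300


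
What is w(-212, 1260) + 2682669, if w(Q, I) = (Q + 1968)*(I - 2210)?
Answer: 1014469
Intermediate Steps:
w(Q, I) = (-2210 + I)*(1968 + Q) (w(Q, I) = (1968 + Q)*(-2210 + I) = (-2210 + I)*(1968 + Q))
w(-212, 1260) + 2682669 = (-4349280 - 2210*(-212) + 1968*1260 + 1260*(-212)) + 2682669 = (-4349280 + 468520 + 2479680 - 267120) + 2682669 = -1668200 + 2682669 = 1014469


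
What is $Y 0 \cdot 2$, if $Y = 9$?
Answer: $0$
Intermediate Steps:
$Y 0 \cdot 2 = 9 \cdot 0 \cdot 2 = 0 \cdot 2 = 0$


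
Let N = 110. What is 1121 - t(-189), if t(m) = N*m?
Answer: 21911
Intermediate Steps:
t(m) = 110*m
1121 - t(-189) = 1121 - 110*(-189) = 1121 - 1*(-20790) = 1121 + 20790 = 21911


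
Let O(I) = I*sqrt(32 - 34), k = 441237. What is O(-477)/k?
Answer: -159*I*sqrt(2)/147079 ≈ -0.0015288*I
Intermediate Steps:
O(I) = I*I*sqrt(2) (O(I) = I*sqrt(-2) = I*(I*sqrt(2)) = I*I*sqrt(2))
O(-477)/k = (I*(-477)*sqrt(2))/441237 = -477*I*sqrt(2)*(1/441237) = -159*I*sqrt(2)/147079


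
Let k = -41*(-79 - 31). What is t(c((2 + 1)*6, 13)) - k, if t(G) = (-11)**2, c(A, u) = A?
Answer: -4389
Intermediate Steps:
t(G) = 121
k = 4510 (k = -41*(-110) = 4510)
t(c((2 + 1)*6, 13)) - k = 121 - 1*4510 = 121 - 4510 = -4389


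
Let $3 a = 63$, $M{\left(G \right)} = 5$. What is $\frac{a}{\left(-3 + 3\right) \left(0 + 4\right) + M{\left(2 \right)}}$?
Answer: $\frac{21}{5} \approx 4.2$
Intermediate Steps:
$a = 21$ ($a = \frac{1}{3} \cdot 63 = 21$)
$\frac{a}{\left(-3 + 3\right) \left(0 + 4\right) + M{\left(2 \right)}} = \frac{21}{\left(-3 + 3\right) \left(0 + 4\right) + 5} = \frac{21}{0 \cdot 4 + 5} = \frac{21}{0 + 5} = \frac{21}{5}$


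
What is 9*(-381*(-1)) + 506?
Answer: 3935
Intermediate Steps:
9*(-381*(-1)) + 506 = 9*381 + 506 = 3429 + 506 = 3935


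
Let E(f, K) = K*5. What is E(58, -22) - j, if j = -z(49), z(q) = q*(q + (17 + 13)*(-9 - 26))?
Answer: -49159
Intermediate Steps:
E(f, K) = 5*K
z(q) = q*(-1050 + q) (z(q) = q*(q + 30*(-35)) = q*(q - 1050) = q*(-1050 + q))
j = 49049 (j = -49*(-1050 + 49) = -49*(-1001) = -1*(-49049) = 49049)
E(58, -22) - j = 5*(-22) - 1*49049 = -110 - 49049 = -49159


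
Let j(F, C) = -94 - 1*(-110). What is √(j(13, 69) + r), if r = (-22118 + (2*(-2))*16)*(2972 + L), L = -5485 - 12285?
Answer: 2*√82062313 ≈ 18118.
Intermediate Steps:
j(F, C) = 16 (j(F, C) = -94 + 110 = 16)
L = -17770
r = 328249236 (r = (-22118 + (2*(-2))*16)*(2972 - 17770) = (-22118 - 4*16)*(-14798) = (-22118 - 64)*(-14798) = -22182*(-14798) = 328249236)
√(j(13, 69) + r) = √(16 + 328249236) = √328249252 = 2*√82062313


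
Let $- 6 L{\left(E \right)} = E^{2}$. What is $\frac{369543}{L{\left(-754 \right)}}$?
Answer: $- \frac{1108629}{284258} \approx -3.9001$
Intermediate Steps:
$L{\left(E \right)} = - \frac{E^{2}}{6}$
$\frac{369543}{L{\left(-754 \right)}} = \frac{369543}{\left(- \frac{1}{6}\right) \left(-754\right)^{2}} = \frac{369543}{\left(- \frac{1}{6}\right) 568516} = \frac{369543}{- \frac{284258}{3}} = 369543 \left(- \frac{3}{284258}\right) = - \frac{1108629}{284258}$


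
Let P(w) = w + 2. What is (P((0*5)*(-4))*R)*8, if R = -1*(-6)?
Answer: 96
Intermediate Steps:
P(w) = 2 + w
R = 6
(P((0*5)*(-4))*R)*8 = ((2 + (0*5)*(-4))*6)*8 = ((2 + 0*(-4))*6)*8 = ((2 + 0)*6)*8 = (2*6)*8 = 12*8 = 96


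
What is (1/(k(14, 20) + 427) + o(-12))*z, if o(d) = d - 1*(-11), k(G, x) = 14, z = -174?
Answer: 25520/147 ≈ 173.61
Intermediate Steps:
o(d) = 11 + d (o(d) = d + 11 = 11 + d)
(1/(k(14, 20) + 427) + o(-12))*z = (1/(14 + 427) + (11 - 12))*(-174) = (1/441 - 1)*(-174) = -440/441*(-174) = 25520/147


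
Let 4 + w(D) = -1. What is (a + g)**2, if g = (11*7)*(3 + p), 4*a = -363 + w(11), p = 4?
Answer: 199809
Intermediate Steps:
w(D) = -5 (w(D) = -4 - 1 = -5)
a = -92 (a = (-363 - 5)/4 = (1/4)*(-368) = -92)
g = 539 (g = (11*7)*(3 + 4) = 77*7 = 539)
(a + g)**2 = (-92 + 539)**2 = 447**2 = 199809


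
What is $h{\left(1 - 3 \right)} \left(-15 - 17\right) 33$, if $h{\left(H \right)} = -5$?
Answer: $5280$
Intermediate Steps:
$h{\left(1 - 3 \right)} \left(-15 - 17\right) 33 = - 5 \left(-15 - 17\right) 33 = \left(-5\right) \left(-32\right) 33 = 160 \cdot 33 = 5280$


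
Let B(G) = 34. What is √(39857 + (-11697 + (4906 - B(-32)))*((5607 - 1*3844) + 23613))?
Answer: I*√173151343 ≈ 13159.0*I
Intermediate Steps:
√(39857 + (-11697 + (4906 - B(-32)))*((5607 - 1*3844) + 23613)) = √(39857 + (-11697 + (4906 - 1*34))*((5607 - 1*3844) + 23613)) = √(39857 + (-11697 + (4906 - 34))*((5607 - 3844) + 23613)) = √(39857 + (-11697 + 4872)*(1763 + 23613)) = √(39857 - 6825*25376) = √(39857 - 173191200) = √(-173151343) = I*√173151343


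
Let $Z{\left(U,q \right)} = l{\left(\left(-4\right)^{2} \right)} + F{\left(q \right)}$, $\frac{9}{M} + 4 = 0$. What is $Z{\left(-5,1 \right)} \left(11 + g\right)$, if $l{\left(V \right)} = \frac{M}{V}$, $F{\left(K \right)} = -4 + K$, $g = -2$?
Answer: $- \frac{1809}{64} \approx -28.266$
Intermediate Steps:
$M = - \frac{9}{4}$ ($M = \frac{9}{-4 + 0} = \frac{9}{-4} = 9 \left(- \frac{1}{4}\right) = - \frac{9}{4} \approx -2.25$)
$l{\left(V \right)} = - \frac{9}{4 V}$
$Z{\left(U,q \right)} = - \frac{265}{64} + q$ ($Z{\left(U,q \right)} = - \frac{9}{4 \left(-4\right)^{2}} + \left(-4 + q\right) = - \frac{9}{4 \cdot 16} + \left(-4 + q\right) = \left(- \frac{9}{4}\right) \frac{1}{16} + \left(-4 + q\right) = - \frac{9}{64} + \left(-4 + q\right) = - \frac{265}{64} + q$)
$Z{\left(-5,1 \right)} \left(11 + g\right) = \left(- \frac{265}{64} + 1\right) \left(11 - 2\right) = \left(- \frac{201}{64}\right) 9 = - \frac{1809}{64}$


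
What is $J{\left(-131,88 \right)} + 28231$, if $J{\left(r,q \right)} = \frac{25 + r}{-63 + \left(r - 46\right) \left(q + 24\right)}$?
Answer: $\frac{561430003}{19887} \approx 28231.0$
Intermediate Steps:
$J{\left(r,q \right)} = \frac{25 + r}{-63 + \left(-46 + r\right) \left(24 + q\right)}$
$J{\left(-131,88 \right)} + 28231 = \frac{25 - 131}{-1167 - 4048 + 24 \left(-131\right) + 88 \left(-131\right)} + 28231 = \frac{1}{-1167 - 4048 - 3144 - 11528} \left(-106\right) + 28231 = \frac{1}{-19887} \left(-106\right) + 28231 = \left(- \frac{1}{19887}\right) \left(-106\right) + 28231 = \frac{106}{19887} + 28231 = \frac{561430003}{19887}$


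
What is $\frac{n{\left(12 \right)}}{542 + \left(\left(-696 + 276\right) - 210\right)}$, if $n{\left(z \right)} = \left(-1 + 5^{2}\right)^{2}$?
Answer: $- \frac{72}{11} \approx -6.5455$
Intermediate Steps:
$n{\left(z \right)} = 576$ ($n{\left(z \right)} = \left(-1 + 25\right)^{2} = 24^{2} = 576$)
$\frac{n{\left(12 \right)}}{542 + \left(\left(-696 + 276\right) - 210\right)} = \frac{1}{542 + \left(\left(-696 + 276\right) - 210\right)} 576 = \frac{1}{542 - 630} \cdot 576 = \frac{1}{-88} \cdot 576 = \left(- \frac{1}{88}\right) 576 = - \frac{72}{11}$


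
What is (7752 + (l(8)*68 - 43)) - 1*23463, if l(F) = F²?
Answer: -11402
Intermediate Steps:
(7752 + (l(8)*68 - 43)) - 1*23463 = (7752 + (8²*68 - 43)) - 1*23463 = (7752 + (64*68 - 43)) - 23463 = (7752 + (4352 - 43)) - 23463 = (7752 + 4309) - 23463 = 12061 - 23463 = -11402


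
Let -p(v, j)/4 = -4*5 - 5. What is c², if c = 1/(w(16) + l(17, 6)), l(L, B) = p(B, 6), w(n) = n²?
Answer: 1/126736 ≈ 7.8904e-6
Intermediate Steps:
p(v, j) = 100 (p(v, j) = -4*(-4*5 - 5) = -4*(-20 - 5) = -4*(-25) = 100)
l(L, B) = 100
c = 1/356 (c = 1/(16² + 100) = 1/(256 + 100) = 1/356 ≈ 0.0028090)
c² = (1/356)² = 1/126736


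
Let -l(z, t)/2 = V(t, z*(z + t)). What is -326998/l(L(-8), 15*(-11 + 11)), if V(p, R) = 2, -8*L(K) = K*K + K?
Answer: 163499/2 ≈ 81750.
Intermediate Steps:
L(K) = -K/8 - K²/8 (L(K) = -(K*K + K)/8 = -(K² + K)/8 = -(K + K²)/8 = -K/8 - K²/8)
l(z, t) = -4 (l(z, t) = -2*2 = -4)
-326998/l(L(-8), 15*(-11 + 11)) = -326998/(-4) = -326998*(-¼) = 163499/2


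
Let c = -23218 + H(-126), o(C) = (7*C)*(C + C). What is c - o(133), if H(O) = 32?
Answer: -270832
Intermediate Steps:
o(C) = 14*C**2 (o(C) = (7*C)*(2*C) = 14*C**2)
c = -23186 (c = -23218 + 32 = -23186)
c - o(133) = -23186 - 14*133**2 = -23186 - 14*17689 = -23186 - 1*247646 = -23186 - 247646 = -270832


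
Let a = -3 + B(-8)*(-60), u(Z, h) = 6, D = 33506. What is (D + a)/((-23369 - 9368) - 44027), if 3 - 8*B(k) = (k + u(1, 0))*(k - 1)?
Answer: -67231/153528 ≈ -0.43791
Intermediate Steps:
B(k) = 3/8 - (-1 + k)*(6 + k)/8 (B(k) = 3/8 - (k + 6)*(k - 1)/8 = 3/8 - (6 + k)*(-1 + k)/8 = 3/8 - (-1 + k)*(6 + k)/8)
a = 219/2 (a = -3 + (9/8 - 5/8*(-8) - ⅛*(-8)²)*(-60) = -3 + (9/8 + 5 - ⅛*64)*(-60) = -3 + (9/8 + 5 - 8)*(-60) = -3 - 15/8*(-60) = -3 + 225/2 = 219/2 ≈ 109.50)
(D + a)/((-23369 - 9368) - 44027) = (33506 + 219/2)/((-23369 - 9368) - 44027) = 67231/(2*(-32737 - 44027)) = (67231/2)/(-76764) = (67231/2)*(-1/76764) = -67231/153528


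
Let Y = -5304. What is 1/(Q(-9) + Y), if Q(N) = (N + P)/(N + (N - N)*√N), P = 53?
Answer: -9/47780 ≈ -0.00018836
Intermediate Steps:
Q(N) = (53 + N)/N (Q(N) = (N + 53)/(N + (N - N)*√N) = (53 + N)/(N + 0*√N) = (53 + N)/(N + 0) = (53 + N)/N)
1/(Q(-9) + Y) = 1/((53 - 9)/(-9) - 5304) = 1/(-⅑*44 - 5304) = 1/(-44/9 - 5304) = 1/(-47780/9) = -9/47780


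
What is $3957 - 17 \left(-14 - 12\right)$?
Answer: $4399$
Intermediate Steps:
$3957 - 17 \left(-14 - 12\right) = 3957 - 17 \left(-26\right) = 3957 - -442 = 3957 + 442 = 4399$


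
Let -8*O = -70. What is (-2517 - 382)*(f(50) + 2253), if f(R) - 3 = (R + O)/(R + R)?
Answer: -523347773/80 ≈ -6.5418e+6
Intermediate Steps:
O = 35/4 (O = -1/8*(-70) = 35/4 ≈ 8.7500)
f(R) = 3 + (35/4 + R)/(2*R) (f(R) = 3 + (R + 35/4)/(R + R) = 3 + (35/4 + R)/((2*R)) = 3 + (35/4 + R)*(1/(2*R)) = 3 + (35/4 + R)/(2*R))
(-2517 - 382)*(f(50) + 2253) = (-2517 - 382)*((7/8)*(5 + 4*50)/50 + 2253) = -2899*((7/8)*(1/50)*(5 + 200) + 2253) = -2899*((7/8)*(1/50)*205 + 2253) = -2899*(287/80 + 2253) = -2899*180527/80 = -523347773/80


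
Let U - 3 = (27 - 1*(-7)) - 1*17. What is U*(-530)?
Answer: -10600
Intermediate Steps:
U = 20 (U = 3 + ((27 - 1*(-7)) - 1*17) = 3 + ((27 + 7) - 17) = 3 + (34 - 17) = 3 + 17 = 20)
U*(-530) = 20*(-530) = -10600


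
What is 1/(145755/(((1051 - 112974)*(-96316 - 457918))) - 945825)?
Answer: -62031531982/58670973736729395 ≈ -1.0573e-6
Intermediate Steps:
1/(145755/(((1051 - 112974)*(-96316 - 457918))) - 945825) = 1/(145755/((-111923*(-554234))) - 945825) = 1/(145755/62031531982 - 945825) = 1/(-58670973736729395/62031531982) = -62031531982/58670973736729395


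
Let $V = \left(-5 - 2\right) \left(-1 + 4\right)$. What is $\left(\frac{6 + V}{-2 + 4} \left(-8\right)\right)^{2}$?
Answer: $3600$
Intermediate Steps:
$V = -21$ ($V = \left(-7\right) 3 = -21$)
$\left(\frac{6 + V}{-2 + 4} \left(-8\right)\right)^{2} = \left(\frac{6 - 21}{-2 + 4} \left(-8\right)\right)^{2} = \left(- \frac{15}{2} \left(-8\right)\right)^{2} = \left(\left(-15\right) \frac{1}{2} \left(-8\right)\right)^{2} = \left(\left(- \frac{15}{2}\right) \left(-8\right)\right)^{2} = 60^{2} = 3600$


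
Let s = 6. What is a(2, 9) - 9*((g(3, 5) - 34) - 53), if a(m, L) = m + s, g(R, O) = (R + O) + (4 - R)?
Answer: 710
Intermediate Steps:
g(R, O) = 4 + O (g(R, O) = (O + R) + (4 - R) = 4 + O)
a(m, L) = 6 + m (a(m, L) = m + 6 = 6 + m)
a(2, 9) - 9*((g(3, 5) - 34) - 53) = (6 + 2) - 9*(((4 + 5) - 34) - 53) = 8 - 9*((9 - 34) - 53) = 8 - 9*(-25 - 53) = 8 - 9*(-78) = 8 + 702 = 710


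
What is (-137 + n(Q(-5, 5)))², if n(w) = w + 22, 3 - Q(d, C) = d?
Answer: 11449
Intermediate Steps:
Q(d, C) = 3 - d
n(w) = 22 + w
(-137 + n(Q(-5, 5)))² = (-137 + (22 + (3 - 1*(-5))))² = (-137 + (22 + (3 + 5)))² = (-137 + (22 + 8))² = (-137 + 30)² = (-107)² = 11449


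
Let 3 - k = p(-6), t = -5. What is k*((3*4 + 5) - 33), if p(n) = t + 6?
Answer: -32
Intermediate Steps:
p(n) = 1 (p(n) = -5 + 6 = 1)
k = 2 (k = 3 - 1*1 = 3 - 1 = 2)
k*((3*4 + 5) - 33) = 2*((3*4 + 5) - 33) = 2*((12 + 5) - 33) = 2*(17 - 33) = 2*(-16) = -32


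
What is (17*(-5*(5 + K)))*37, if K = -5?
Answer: 0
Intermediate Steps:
(17*(-5*(5 + K)))*37 = (17*(-5*(5 - 5)))*37 = (17*(-5*0))*37 = (17*0)*37 = 0*37 = 0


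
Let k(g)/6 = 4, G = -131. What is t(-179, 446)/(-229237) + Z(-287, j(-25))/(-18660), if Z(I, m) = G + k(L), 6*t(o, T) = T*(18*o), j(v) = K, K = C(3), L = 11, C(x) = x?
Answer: 4493635679/4277562420 ≈ 1.0505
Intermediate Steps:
K = 3
k(g) = 24 (k(g) = 6*4 = 24)
j(v) = 3
t(o, T) = 3*T*o (t(o, T) = (T*(18*o))/6 = (18*T*o)/6 = 3*T*o)
Z(I, m) = -107 (Z(I, m) = -131 + 24 = -107)
t(-179, 446)/(-229237) + Z(-287, j(-25))/(-18660) = (3*446*(-179))/(-229237) - 107/(-18660) = -239502*(-1/229237) - 107*(-1/18660) = 239502/229237 + 107/18660 = 4493635679/4277562420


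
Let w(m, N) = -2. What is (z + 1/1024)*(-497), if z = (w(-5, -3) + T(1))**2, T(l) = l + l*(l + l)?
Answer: -509425/1024 ≈ -497.49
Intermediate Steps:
T(l) = l + 2*l**2 (T(l) = l + l*(2*l) = l + 2*l**2)
z = 1 (z = (-2 + 1*(1 + 2*1))**2 = (-2 + 1*(1 + 2))**2 = (-2 + 1*3)**2 = (-2 + 3)**2 = 1**2 = 1)
(z + 1/1024)*(-497) = (1 + 1/1024)*(-497) = (1025/1024)*(-497) = -509425/1024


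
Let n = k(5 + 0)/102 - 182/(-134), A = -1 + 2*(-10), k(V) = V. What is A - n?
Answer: -153131/6834 ≈ -22.407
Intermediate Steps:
A = -21 (A = -1 - 20 = -21)
n = 9617/6834 (n = (5 + 0)/102 - 182/(-134) = 5*(1/102) - 182*(-1/134) = 5/102 + 91/67 = 9617/6834 ≈ 1.4072)
A - n = -21 - 1*9617/6834 = -21 - 9617/6834 = -153131/6834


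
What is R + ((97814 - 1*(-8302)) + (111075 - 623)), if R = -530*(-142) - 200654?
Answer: 91174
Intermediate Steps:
R = -125394 (R = 75260 - 200654 = -125394)
R + ((97814 - 1*(-8302)) + (111075 - 623)) = -125394 + ((97814 - 1*(-8302)) + (111075 - 623)) = -125394 + ((97814 + 8302) + 110452) = -125394 + (106116 + 110452) = -125394 + 216568 = 91174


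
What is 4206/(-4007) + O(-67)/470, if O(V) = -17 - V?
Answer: -177647/188329 ≈ -0.94328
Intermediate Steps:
4206/(-4007) + O(-67)/470 = 4206/(-4007) + (-17 - 1*(-67))/470 = 4206*(-1/4007) + (-17 + 67)*(1/470) = -4206/4007 + 50*(1/470) = -4206/4007 + 5/47 = -177647/188329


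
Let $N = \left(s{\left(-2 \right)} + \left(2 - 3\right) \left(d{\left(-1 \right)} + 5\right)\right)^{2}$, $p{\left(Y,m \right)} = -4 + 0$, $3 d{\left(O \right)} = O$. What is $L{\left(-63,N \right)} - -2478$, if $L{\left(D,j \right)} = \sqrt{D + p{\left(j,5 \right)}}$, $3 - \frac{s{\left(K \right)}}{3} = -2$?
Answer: $2478 + i \sqrt{67} \approx 2478.0 + 8.1853 i$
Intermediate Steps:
$d{\left(O \right)} = \frac{O}{3}$
$p{\left(Y,m \right)} = -4$
$s{\left(K \right)} = 15$ ($s{\left(K \right)} = 9 - -6 = 9 + 6 = 15$)
$N = \frac{961}{9}$ ($N = \left(15 + \left(2 - 3\right) \left(\frac{1}{3} \left(-1\right) + 5\right)\right)^{2} = \left(15 - \left(- \frac{1}{3} + 5\right)\right)^{2} = \left(15 - \frac{14}{3}\right)^{2} = \left(\frac{31}{3}\right)^{2} = \frac{961}{9} \approx 106.78$)
$L{\left(D,j \right)} = \sqrt{-4 + D}$ ($L{\left(D,j \right)} = \sqrt{D - 4} = \sqrt{-4 + D}$)
$L{\left(-63,N \right)} - -2478 = \sqrt{-4 - 63} - -2478 = \sqrt{-67} + 2478 = i \sqrt{67} + 2478 = 2478 + i \sqrt{67}$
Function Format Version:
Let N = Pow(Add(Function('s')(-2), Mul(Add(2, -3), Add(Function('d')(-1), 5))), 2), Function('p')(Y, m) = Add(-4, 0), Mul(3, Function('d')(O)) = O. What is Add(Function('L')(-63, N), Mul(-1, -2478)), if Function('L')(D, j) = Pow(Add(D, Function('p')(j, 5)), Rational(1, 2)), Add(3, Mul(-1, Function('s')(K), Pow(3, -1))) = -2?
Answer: Add(2478, Mul(I, Pow(67, Rational(1, 2)))) ≈ Add(2478.0, Mul(8.1853, I))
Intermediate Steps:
Function('d')(O) = Mul(Rational(1, 3), O)
Function('p')(Y, m) = -4
Function('s')(K) = 15 (Function('s')(K) = Add(9, Mul(-3, -2)) = Add(9, 6) = 15)
N = Rational(961, 9) (N = Pow(Add(15, Mul(Add(2, -3), Add(Mul(Rational(1, 3), -1), 5))), 2) = Pow(Add(15, Mul(-1, Add(Rational(-1, 3), 5))), 2) = Pow(Add(15, Mul(-1, Rational(14, 3))), 2) = Pow(Add(15, Rational(-14, 3)), 2) = Pow(Rational(31, 3), 2) = Rational(961, 9) ≈ 106.78)
Function('L')(D, j) = Pow(Add(-4, D), Rational(1, 2)) (Function('L')(D, j) = Pow(Add(D, -4), Rational(1, 2)) = Pow(Add(-4, D), Rational(1, 2)))
Add(Function('L')(-63, N), Mul(-1, -2478)) = Add(Pow(Add(-4, -63), Rational(1, 2)), Mul(-1, -2478)) = Add(Pow(-67, Rational(1, 2)), 2478) = Add(Mul(I, Pow(67, Rational(1, 2))), 2478) = Add(2478, Mul(I, Pow(67, Rational(1, 2))))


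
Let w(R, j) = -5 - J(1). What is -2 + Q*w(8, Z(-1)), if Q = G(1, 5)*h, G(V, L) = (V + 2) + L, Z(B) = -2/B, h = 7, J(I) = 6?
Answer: -618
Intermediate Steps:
G(V, L) = 2 + L + V (G(V, L) = (2 + V) + L = 2 + L + V)
w(R, j) = -11 (w(R, j) = -5 - 1*6 = -5 - 6 = -11)
Q = 56 (Q = (2 + 5 + 1)*7 = 8*7 = 56)
-2 + Q*w(8, Z(-1)) = -2 + 56*(-11) = -2 - 616 = -618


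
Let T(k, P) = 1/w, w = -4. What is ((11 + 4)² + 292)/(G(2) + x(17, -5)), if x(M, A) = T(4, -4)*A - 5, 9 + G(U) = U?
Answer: -2068/43 ≈ -48.093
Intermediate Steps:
G(U) = -9 + U
T(k, P) = -¼ (T(k, P) = 1/(-4) = -¼)
x(M, A) = -5 - A/4 (x(M, A) = -A/4 - 5 = -5 - A/4)
((11 + 4)² + 292)/(G(2) + x(17, -5)) = ((11 + 4)² + 292)/((-9 + 2) + (-5 - ¼*(-5))) = (15² + 292)/(-7 + (-5 + 5/4)) = (225 + 292)/(-7 - 15/4) = 517/(-43/4) = 517*(-4/43) = -2068/43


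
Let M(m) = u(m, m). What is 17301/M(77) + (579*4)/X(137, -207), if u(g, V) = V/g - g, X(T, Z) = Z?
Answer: -1252441/5244 ≈ -238.83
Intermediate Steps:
u(g, V) = -g + V/g
M(m) = 1 - m (M(m) = -m + m/m = -m + 1 = 1 - m)
17301/M(77) + (579*4)/X(137, -207) = 17301/(1 - 1*77) + (579*4)/(-207) = 17301/(1 - 77) + 2316*(-1/207) = 17301/(-76) - 772/69 = 17301*(-1/76) - 772/69 = -17301/76 - 772/69 = -1252441/5244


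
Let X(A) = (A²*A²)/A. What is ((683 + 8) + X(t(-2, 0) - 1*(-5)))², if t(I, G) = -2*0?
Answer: 665856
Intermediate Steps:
t(I, G) = 0
X(A) = A³ (X(A) = A⁴/A = A³)
((683 + 8) + X(t(-2, 0) - 1*(-5)))² = ((683 + 8) + (0 - 1*(-5))³)² = (691 + (0 + 5)³)² = (691 + 5³)² = (691 + 125)² = 816² = 665856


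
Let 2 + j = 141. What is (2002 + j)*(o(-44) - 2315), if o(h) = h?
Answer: -5050619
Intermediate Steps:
j = 139 (j = -2 + 141 = 139)
(2002 + j)*(o(-44) - 2315) = (2002 + 139)*(-44 - 2315) = 2141*(-2359) = -5050619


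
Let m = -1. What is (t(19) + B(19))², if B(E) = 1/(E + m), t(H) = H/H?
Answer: 361/324 ≈ 1.1142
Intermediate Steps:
t(H) = 1
B(E) = 1/(-1 + E) (B(E) = 1/(E - 1) = 1/(-1 + E))
(t(19) + B(19))² = (1 + 1/(-1 + 19))² = (1 + 1/18)² = (19/18)² = 361/324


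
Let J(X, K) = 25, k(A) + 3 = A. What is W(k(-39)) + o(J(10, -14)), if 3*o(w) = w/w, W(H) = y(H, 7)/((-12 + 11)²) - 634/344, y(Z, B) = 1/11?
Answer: -8053/5676 ≈ -1.4188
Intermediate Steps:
y(Z, B) = 1/11
k(A) = -3 + A
W(H) = -3315/1892 (W(H) = 1/(11*((-12 + 11)²)) - 634/344 = 1/(11*((-1)²)) - 634*1/344 = (1/11)/1 - 317/172 = (1/11)*1 - 317/172 = 1/11 - 317/172 = -3315/1892)
o(w) = ⅓ (o(w) = (w/w)/3 = (⅓)*1 = ⅓)
W(k(-39)) + o(J(10, -14)) = -3315/1892 + ⅓ = -8053/5676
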